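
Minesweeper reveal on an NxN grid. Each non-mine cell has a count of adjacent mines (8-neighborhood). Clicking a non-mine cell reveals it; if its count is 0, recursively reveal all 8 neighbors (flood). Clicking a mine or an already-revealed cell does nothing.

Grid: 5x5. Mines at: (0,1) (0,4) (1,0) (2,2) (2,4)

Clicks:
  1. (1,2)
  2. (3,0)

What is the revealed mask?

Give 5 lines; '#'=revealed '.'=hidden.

Click 1 (1,2) count=2: revealed 1 new [(1,2)] -> total=1
Click 2 (3,0) count=0: revealed 12 new [(2,0) (2,1) (3,0) (3,1) (3,2) (3,3) (3,4) (4,0) (4,1) (4,2) (4,3) (4,4)] -> total=13

Answer: .....
..#..
##...
#####
#####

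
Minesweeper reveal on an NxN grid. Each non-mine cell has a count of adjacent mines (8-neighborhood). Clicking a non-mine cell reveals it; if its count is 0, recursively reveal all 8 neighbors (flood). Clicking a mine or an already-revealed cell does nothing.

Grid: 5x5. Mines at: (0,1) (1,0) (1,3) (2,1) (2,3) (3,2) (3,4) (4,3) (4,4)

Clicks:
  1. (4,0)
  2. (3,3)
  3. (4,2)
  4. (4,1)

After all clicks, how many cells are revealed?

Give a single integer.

Click 1 (4,0) count=0: revealed 4 new [(3,0) (3,1) (4,0) (4,1)] -> total=4
Click 2 (3,3) count=5: revealed 1 new [(3,3)] -> total=5
Click 3 (4,2) count=2: revealed 1 new [(4,2)] -> total=6
Click 4 (4,1) count=1: revealed 0 new [(none)] -> total=6

Answer: 6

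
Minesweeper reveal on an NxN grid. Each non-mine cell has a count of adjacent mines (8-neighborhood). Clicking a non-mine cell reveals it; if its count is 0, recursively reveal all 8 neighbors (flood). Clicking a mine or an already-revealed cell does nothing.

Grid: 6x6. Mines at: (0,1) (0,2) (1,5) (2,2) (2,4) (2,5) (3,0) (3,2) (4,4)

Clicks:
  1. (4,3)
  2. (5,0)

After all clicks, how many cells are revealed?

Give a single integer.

Answer: 8

Derivation:
Click 1 (4,3) count=2: revealed 1 new [(4,3)] -> total=1
Click 2 (5,0) count=0: revealed 7 new [(4,0) (4,1) (4,2) (5,0) (5,1) (5,2) (5,3)] -> total=8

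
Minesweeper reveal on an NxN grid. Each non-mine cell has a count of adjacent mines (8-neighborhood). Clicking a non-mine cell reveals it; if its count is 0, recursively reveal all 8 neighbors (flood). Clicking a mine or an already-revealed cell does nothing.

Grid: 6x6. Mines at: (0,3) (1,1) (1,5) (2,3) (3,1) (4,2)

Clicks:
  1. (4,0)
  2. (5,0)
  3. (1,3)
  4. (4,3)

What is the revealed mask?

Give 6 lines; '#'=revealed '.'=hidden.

Click 1 (4,0) count=1: revealed 1 new [(4,0)] -> total=1
Click 2 (5,0) count=0: revealed 3 new [(4,1) (5,0) (5,1)] -> total=4
Click 3 (1,3) count=2: revealed 1 new [(1,3)] -> total=5
Click 4 (4,3) count=1: revealed 1 new [(4,3)] -> total=6

Answer: ......
...#..
......
......
##.#..
##....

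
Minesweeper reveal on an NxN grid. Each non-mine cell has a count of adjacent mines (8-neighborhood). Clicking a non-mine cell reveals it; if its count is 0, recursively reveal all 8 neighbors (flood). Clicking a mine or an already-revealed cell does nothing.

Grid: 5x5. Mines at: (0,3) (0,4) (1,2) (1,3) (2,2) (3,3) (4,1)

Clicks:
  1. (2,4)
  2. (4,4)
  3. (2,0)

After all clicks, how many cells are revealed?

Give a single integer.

Click 1 (2,4) count=2: revealed 1 new [(2,4)] -> total=1
Click 2 (4,4) count=1: revealed 1 new [(4,4)] -> total=2
Click 3 (2,0) count=0: revealed 8 new [(0,0) (0,1) (1,0) (1,1) (2,0) (2,1) (3,0) (3,1)] -> total=10

Answer: 10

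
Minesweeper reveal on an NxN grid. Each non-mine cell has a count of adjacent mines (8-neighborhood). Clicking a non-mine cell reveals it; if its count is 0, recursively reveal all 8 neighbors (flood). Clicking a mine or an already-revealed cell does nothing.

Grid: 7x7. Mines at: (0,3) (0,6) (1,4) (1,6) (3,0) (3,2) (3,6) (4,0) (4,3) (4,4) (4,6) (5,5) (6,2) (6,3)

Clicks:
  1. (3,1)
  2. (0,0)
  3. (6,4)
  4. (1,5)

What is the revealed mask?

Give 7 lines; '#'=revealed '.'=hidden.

Click 1 (3,1) count=3: revealed 1 new [(3,1)] -> total=1
Click 2 (0,0) count=0: revealed 9 new [(0,0) (0,1) (0,2) (1,0) (1,1) (1,2) (2,0) (2,1) (2,2)] -> total=10
Click 3 (6,4) count=2: revealed 1 new [(6,4)] -> total=11
Click 4 (1,5) count=3: revealed 1 new [(1,5)] -> total=12

Answer: ###....
###..#.
###....
.#.....
.......
.......
....#..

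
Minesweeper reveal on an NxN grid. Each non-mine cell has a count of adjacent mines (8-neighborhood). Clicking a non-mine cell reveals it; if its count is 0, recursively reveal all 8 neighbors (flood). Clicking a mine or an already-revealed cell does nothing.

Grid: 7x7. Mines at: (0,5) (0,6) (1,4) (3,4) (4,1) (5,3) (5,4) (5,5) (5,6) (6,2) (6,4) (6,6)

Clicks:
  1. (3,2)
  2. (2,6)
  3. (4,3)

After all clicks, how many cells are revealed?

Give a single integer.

Answer: 10

Derivation:
Click 1 (3,2) count=1: revealed 1 new [(3,2)] -> total=1
Click 2 (2,6) count=0: revealed 8 new [(1,5) (1,6) (2,5) (2,6) (3,5) (3,6) (4,5) (4,6)] -> total=9
Click 3 (4,3) count=3: revealed 1 new [(4,3)] -> total=10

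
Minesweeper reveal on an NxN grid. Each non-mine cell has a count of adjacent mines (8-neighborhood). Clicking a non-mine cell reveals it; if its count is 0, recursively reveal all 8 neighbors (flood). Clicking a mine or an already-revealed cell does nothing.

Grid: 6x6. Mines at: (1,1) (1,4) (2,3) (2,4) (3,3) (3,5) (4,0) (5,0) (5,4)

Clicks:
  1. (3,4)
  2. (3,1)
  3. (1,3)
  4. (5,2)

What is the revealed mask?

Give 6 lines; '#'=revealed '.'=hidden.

Click 1 (3,4) count=4: revealed 1 new [(3,4)] -> total=1
Click 2 (3,1) count=1: revealed 1 new [(3,1)] -> total=2
Click 3 (1,3) count=3: revealed 1 new [(1,3)] -> total=3
Click 4 (5,2) count=0: revealed 6 new [(4,1) (4,2) (4,3) (5,1) (5,2) (5,3)] -> total=9

Answer: ......
...#..
......
.#..#.
.###..
.###..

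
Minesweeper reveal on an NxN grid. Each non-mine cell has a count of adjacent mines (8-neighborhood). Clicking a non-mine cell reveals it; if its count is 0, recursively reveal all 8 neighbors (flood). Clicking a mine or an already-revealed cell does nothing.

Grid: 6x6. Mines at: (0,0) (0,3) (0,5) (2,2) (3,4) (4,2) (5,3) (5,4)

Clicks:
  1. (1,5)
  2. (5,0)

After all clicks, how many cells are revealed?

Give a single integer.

Answer: 11

Derivation:
Click 1 (1,5) count=1: revealed 1 new [(1,5)] -> total=1
Click 2 (5,0) count=0: revealed 10 new [(1,0) (1,1) (2,0) (2,1) (3,0) (3,1) (4,0) (4,1) (5,0) (5,1)] -> total=11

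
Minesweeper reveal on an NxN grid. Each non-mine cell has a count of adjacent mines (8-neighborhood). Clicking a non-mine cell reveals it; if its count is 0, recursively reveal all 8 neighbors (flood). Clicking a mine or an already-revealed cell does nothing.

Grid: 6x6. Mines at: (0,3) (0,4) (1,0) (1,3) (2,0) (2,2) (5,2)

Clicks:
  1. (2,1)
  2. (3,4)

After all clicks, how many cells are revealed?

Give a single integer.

Answer: 15

Derivation:
Click 1 (2,1) count=3: revealed 1 new [(2,1)] -> total=1
Click 2 (3,4) count=0: revealed 14 new [(1,4) (1,5) (2,3) (2,4) (2,5) (3,3) (3,4) (3,5) (4,3) (4,4) (4,5) (5,3) (5,4) (5,5)] -> total=15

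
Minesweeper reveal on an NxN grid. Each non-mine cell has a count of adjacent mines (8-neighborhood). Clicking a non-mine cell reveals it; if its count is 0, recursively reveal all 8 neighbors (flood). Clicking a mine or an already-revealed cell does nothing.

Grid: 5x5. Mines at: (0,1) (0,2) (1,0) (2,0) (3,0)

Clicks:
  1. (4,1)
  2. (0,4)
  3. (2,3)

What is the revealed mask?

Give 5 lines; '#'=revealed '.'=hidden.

Answer: ...##
.####
.####
.####
.####

Derivation:
Click 1 (4,1) count=1: revealed 1 new [(4,1)] -> total=1
Click 2 (0,4) count=0: revealed 17 new [(0,3) (0,4) (1,1) (1,2) (1,3) (1,4) (2,1) (2,2) (2,3) (2,4) (3,1) (3,2) (3,3) (3,4) (4,2) (4,3) (4,4)] -> total=18
Click 3 (2,3) count=0: revealed 0 new [(none)] -> total=18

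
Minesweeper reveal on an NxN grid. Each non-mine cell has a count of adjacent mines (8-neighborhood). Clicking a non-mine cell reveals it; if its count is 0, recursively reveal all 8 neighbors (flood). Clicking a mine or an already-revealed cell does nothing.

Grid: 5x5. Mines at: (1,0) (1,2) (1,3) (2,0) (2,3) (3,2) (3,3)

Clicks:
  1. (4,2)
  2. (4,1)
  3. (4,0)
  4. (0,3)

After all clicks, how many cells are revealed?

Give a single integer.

Click 1 (4,2) count=2: revealed 1 new [(4,2)] -> total=1
Click 2 (4,1) count=1: revealed 1 new [(4,1)] -> total=2
Click 3 (4,0) count=0: revealed 3 new [(3,0) (3,1) (4,0)] -> total=5
Click 4 (0,3) count=2: revealed 1 new [(0,3)] -> total=6

Answer: 6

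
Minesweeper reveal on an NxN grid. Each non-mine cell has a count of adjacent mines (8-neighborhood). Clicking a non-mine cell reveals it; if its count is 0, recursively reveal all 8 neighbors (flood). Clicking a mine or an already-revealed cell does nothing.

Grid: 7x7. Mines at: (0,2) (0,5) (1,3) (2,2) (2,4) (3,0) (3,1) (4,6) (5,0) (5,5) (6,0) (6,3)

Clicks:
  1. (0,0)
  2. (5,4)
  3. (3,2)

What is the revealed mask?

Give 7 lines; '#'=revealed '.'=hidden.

Answer: ##.....
##.....
##.....
..#....
.......
....#..
.......

Derivation:
Click 1 (0,0) count=0: revealed 6 new [(0,0) (0,1) (1,0) (1,1) (2,0) (2,1)] -> total=6
Click 2 (5,4) count=2: revealed 1 new [(5,4)] -> total=7
Click 3 (3,2) count=2: revealed 1 new [(3,2)] -> total=8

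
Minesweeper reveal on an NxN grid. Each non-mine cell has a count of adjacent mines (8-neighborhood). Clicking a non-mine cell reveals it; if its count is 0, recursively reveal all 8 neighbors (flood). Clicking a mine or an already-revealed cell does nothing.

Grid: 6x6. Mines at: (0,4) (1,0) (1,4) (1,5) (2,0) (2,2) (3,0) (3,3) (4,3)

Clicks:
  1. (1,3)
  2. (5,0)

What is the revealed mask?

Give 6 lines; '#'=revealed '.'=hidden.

Answer: ......
...#..
......
......
###...
###...

Derivation:
Click 1 (1,3) count=3: revealed 1 new [(1,3)] -> total=1
Click 2 (5,0) count=0: revealed 6 new [(4,0) (4,1) (4,2) (5,0) (5,1) (5,2)] -> total=7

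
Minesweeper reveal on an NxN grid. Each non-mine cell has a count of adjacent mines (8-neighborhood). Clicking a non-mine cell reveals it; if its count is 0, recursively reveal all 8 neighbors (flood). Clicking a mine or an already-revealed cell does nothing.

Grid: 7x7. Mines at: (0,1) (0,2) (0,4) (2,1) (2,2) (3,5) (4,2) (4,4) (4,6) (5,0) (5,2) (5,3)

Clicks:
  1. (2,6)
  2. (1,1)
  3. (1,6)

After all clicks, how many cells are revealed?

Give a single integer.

Click 1 (2,6) count=1: revealed 1 new [(2,6)] -> total=1
Click 2 (1,1) count=4: revealed 1 new [(1,1)] -> total=2
Click 3 (1,6) count=0: revealed 5 new [(0,5) (0,6) (1,5) (1,6) (2,5)] -> total=7

Answer: 7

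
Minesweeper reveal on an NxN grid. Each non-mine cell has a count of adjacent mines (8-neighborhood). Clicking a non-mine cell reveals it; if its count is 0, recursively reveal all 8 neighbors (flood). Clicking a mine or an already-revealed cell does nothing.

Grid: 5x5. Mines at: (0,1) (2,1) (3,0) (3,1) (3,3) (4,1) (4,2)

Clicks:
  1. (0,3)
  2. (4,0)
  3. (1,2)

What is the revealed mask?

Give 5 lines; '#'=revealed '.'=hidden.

Answer: ..###
..###
..###
.....
#....

Derivation:
Click 1 (0,3) count=0: revealed 9 new [(0,2) (0,3) (0,4) (1,2) (1,3) (1,4) (2,2) (2,3) (2,4)] -> total=9
Click 2 (4,0) count=3: revealed 1 new [(4,0)] -> total=10
Click 3 (1,2) count=2: revealed 0 new [(none)] -> total=10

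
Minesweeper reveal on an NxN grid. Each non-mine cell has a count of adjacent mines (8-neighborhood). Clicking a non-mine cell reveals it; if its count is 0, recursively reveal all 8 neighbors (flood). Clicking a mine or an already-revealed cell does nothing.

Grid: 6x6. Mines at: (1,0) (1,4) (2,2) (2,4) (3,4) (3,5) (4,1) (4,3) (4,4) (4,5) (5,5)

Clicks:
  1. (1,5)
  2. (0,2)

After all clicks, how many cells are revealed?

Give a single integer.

Click 1 (1,5) count=2: revealed 1 new [(1,5)] -> total=1
Click 2 (0,2) count=0: revealed 6 new [(0,1) (0,2) (0,3) (1,1) (1,2) (1,3)] -> total=7

Answer: 7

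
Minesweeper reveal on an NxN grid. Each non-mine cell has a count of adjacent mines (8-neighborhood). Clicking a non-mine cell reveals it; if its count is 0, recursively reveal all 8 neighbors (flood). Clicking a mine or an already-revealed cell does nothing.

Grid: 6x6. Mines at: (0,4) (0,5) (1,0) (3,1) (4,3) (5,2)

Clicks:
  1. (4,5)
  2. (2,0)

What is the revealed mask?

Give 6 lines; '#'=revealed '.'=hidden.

Click 1 (4,5) count=0: revealed 21 new [(0,1) (0,2) (0,3) (1,1) (1,2) (1,3) (1,4) (1,5) (2,1) (2,2) (2,3) (2,4) (2,5) (3,2) (3,3) (3,4) (3,5) (4,4) (4,5) (5,4) (5,5)] -> total=21
Click 2 (2,0) count=2: revealed 1 new [(2,0)] -> total=22

Answer: .###..
.#####
######
..####
....##
....##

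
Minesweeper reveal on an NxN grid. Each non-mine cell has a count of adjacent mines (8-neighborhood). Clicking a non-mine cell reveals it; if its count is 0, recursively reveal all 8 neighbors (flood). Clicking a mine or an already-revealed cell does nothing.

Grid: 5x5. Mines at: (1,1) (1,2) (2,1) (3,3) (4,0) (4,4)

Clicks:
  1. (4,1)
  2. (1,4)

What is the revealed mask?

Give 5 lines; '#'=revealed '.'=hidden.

Click 1 (4,1) count=1: revealed 1 new [(4,1)] -> total=1
Click 2 (1,4) count=0: revealed 6 new [(0,3) (0,4) (1,3) (1,4) (2,3) (2,4)] -> total=7

Answer: ...##
...##
...##
.....
.#...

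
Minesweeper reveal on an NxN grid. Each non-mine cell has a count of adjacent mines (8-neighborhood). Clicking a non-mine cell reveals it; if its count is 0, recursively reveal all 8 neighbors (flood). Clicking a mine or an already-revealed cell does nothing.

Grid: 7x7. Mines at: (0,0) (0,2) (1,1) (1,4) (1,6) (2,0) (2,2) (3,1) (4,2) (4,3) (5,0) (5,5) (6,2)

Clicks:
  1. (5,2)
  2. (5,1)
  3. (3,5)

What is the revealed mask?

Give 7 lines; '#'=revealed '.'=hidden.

Answer: .......
.......
....###
....###
....###
.##....
.......

Derivation:
Click 1 (5,2) count=3: revealed 1 new [(5,2)] -> total=1
Click 2 (5,1) count=3: revealed 1 new [(5,1)] -> total=2
Click 3 (3,5) count=0: revealed 9 new [(2,4) (2,5) (2,6) (3,4) (3,5) (3,6) (4,4) (4,5) (4,6)] -> total=11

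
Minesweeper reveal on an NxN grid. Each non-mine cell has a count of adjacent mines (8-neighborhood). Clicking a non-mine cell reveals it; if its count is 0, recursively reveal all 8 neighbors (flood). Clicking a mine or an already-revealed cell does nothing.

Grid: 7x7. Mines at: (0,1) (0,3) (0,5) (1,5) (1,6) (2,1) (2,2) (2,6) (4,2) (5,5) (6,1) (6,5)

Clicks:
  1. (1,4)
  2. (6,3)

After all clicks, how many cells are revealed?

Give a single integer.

Answer: 7

Derivation:
Click 1 (1,4) count=3: revealed 1 new [(1,4)] -> total=1
Click 2 (6,3) count=0: revealed 6 new [(5,2) (5,3) (5,4) (6,2) (6,3) (6,4)] -> total=7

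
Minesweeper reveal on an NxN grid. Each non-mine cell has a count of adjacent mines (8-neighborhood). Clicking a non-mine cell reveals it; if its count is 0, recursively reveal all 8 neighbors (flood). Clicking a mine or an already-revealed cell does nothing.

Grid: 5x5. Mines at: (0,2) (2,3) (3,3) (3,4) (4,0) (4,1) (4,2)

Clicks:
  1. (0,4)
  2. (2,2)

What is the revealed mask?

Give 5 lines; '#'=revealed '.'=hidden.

Click 1 (0,4) count=0: revealed 4 new [(0,3) (0,4) (1,3) (1,4)] -> total=4
Click 2 (2,2) count=2: revealed 1 new [(2,2)] -> total=5

Answer: ...##
...##
..#..
.....
.....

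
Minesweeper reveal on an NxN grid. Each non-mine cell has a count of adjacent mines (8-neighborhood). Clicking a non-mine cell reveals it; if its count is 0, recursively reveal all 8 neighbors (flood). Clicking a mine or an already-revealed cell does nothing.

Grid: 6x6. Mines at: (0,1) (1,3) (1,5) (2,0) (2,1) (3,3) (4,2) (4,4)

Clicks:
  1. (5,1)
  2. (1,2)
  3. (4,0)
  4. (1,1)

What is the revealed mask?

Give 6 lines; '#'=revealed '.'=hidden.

Answer: ......
.##...
......
##....
##....
##....

Derivation:
Click 1 (5,1) count=1: revealed 1 new [(5,1)] -> total=1
Click 2 (1,2) count=3: revealed 1 new [(1,2)] -> total=2
Click 3 (4,0) count=0: revealed 5 new [(3,0) (3,1) (4,0) (4,1) (5,0)] -> total=7
Click 4 (1,1) count=3: revealed 1 new [(1,1)] -> total=8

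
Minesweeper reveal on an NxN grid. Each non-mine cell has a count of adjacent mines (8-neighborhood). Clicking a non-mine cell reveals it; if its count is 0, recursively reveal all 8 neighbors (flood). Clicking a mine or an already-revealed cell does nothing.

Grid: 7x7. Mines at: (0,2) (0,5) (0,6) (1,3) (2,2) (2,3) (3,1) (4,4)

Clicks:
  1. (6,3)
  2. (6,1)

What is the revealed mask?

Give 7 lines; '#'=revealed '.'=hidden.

Click 1 (6,3) count=0: revealed 29 new [(1,4) (1,5) (1,6) (2,4) (2,5) (2,6) (3,4) (3,5) (3,6) (4,0) (4,1) (4,2) (4,3) (4,5) (4,6) (5,0) (5,1) (5,2) (5,3) (5,4) (5,5) (5,6) (6,0) (6,1) (6,2) (6,3) (6,4) (6,5) (6,6)] -> total=29
Click 2 (6,1) count=0: revealed 0 new [(none)] -> total=29

Answer: .......
....###
....###
....###
####.##
#######
#######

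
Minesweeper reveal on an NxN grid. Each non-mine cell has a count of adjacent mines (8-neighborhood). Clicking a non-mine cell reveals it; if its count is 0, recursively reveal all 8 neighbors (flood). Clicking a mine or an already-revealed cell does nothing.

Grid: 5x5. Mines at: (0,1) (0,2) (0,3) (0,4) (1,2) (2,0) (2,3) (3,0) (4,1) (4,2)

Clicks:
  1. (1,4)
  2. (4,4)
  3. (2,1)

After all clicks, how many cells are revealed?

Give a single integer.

Click 1 (1,4) count=3: revealed 1 new [(1,4)] -> total=1
Click 2 (4,4) count=0: revealed 4 new [(3,3) (3,4) (4,3) (4,4)] -> total=5
Click 3 (2,1) count=3: revealed 1 new [(2,1)] -> total=6

Answer: 6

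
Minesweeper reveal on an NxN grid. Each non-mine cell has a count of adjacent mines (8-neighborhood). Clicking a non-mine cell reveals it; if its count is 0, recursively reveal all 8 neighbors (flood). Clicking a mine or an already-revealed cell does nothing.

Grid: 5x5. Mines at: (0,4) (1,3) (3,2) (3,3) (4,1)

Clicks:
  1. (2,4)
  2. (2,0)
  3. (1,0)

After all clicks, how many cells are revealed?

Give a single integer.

Click 1 (2,4) count=2: revealed 1 new [(2,4)] -> total=1
Click 2 (2,0) count=0: revealed 11 new [(0,0) (0,1) (0,2) (1,0) (1,1) (1,2) (2,0) (2,1) (2,2) (3,0) (3,1)] -> total=12
Click 3 (1,0) count=0: revealed 0 new [(none)] -> total=12

Answer: 12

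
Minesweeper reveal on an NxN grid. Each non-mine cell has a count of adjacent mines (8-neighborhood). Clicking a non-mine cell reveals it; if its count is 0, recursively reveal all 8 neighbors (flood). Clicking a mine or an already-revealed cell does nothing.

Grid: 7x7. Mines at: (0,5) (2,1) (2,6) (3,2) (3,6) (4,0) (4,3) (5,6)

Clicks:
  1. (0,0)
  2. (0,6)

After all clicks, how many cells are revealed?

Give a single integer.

Answer: 19

Derivation:
Click 1 (0,0) count=0: revealed 18 new [(0,0) (0,1) (0,2) (0,3) (0,4) (1,0) (1,1) (1,2) (1,3) (1,4) (1,5) (2,2) (2,3) (2,4) (2,5) (3,3) (3,4) (3,5)] -> total=18
Click 2 (0,6) count=1: revealed 1 new [(0,6)] -> total=19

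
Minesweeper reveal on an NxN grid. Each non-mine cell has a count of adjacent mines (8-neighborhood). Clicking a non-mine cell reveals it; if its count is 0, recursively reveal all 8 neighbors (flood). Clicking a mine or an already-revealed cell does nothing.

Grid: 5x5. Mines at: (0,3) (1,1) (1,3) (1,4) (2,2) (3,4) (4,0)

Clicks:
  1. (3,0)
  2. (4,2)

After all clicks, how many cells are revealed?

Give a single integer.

Click 1 (3,0) count=1: revealed 1 new [(3,0)] -> total=1
Click 2 (4,2) count=0: revealed 6 new [(3,1) (3,2) (3,3) (4,1) (4,2) (4,3)] -> total=7

Answer: 7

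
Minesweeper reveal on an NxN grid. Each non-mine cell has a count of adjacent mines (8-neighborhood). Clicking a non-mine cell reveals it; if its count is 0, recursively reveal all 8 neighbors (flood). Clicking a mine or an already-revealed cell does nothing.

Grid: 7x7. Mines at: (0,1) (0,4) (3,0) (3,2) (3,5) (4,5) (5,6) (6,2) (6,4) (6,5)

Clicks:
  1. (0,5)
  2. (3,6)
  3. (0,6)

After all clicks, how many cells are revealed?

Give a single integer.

Answer: 7

Derivation:
Click 1 (0,5) count=1: revealed 1 new [(0,5)] -> total=1
Click 2 (3,6) count=2: revealed 1 new [(3,6)] -> total=2
Click 3 (0,6) count=0: revealed 5 new [(0,6) (1,5) (1,6) (2,5) (2,6)] -> total=7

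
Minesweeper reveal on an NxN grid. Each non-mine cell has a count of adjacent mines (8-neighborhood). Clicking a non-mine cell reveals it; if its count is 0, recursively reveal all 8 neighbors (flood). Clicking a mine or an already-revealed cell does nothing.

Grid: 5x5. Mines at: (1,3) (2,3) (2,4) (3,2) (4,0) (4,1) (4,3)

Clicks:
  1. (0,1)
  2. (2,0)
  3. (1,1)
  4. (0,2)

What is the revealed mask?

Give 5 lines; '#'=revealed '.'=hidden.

Click 1 (0,1) count=0: revealed 11 new [(0,0) (0,1) (0,2) (1,0) (1,1) (1,2) (2,0) (2,1) (2,2) (3,0) (3,1)] -> total=11
Click 2 (2,0) count=0: revealed 0 new [(none)] -> total=11
Click 3 (1,1) count=0: revealed 0 new [(none)] -> total=11
Click 4 (0,2) count=1: revealed 0 new [(none)] -> total=11

Answer: ###..
###..
###..
##...
.....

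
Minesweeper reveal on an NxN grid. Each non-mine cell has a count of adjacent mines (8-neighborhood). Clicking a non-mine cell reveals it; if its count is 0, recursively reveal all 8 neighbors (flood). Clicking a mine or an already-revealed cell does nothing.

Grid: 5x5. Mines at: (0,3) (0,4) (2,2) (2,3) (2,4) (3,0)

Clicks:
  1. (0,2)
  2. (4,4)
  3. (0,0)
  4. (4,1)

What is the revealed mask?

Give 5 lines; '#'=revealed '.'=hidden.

Click 1 (0,2) count=1: revealed 1 new [(0,2)] -> total=1
Click 2 (4,4) count=0: revealed 8 new [(3,1) (3,2) (3,3) (3,4) (4,1) (4,2) (4,3) (4,4)] -> total=9
Click 3 (0,0) count=0: revealed 7 new [(0,0) (0,1) (1,0) (1,1) (1,2) (2,0) (2,1)] -> total=16
Click 4 (4,1) count=1: revealed 0 new [(none)] -> total=16

Answer: ###..
###..
##...
.####
.####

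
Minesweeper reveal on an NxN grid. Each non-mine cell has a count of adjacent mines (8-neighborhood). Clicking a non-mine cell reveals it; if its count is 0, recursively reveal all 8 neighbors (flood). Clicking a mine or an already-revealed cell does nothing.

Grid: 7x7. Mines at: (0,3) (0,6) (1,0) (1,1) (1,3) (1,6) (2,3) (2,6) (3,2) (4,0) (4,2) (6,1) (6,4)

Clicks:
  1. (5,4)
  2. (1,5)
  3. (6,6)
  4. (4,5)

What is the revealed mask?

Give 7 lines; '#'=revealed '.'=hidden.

Click 1 (5,4) count=1: revealed 1 new [(5,4)] -> total=1
Click 2 (1,5) count=3: revealed 1 new [(1,5)] -> total=2
Click 3 (6,6) count=0: revealed 13 new [(3,3) (3,4) (3,5) (3,6) (4,3) (4,4) (4,5) (4,6) (5,3) (5,5) (5,6) (6,5) (6,6)] -> total=15
Click 4 (4,5) count=0: revealed 0 new [(none)] -> total=15

Answer: .......
.....#.
.......
...####
...####
...####
.....##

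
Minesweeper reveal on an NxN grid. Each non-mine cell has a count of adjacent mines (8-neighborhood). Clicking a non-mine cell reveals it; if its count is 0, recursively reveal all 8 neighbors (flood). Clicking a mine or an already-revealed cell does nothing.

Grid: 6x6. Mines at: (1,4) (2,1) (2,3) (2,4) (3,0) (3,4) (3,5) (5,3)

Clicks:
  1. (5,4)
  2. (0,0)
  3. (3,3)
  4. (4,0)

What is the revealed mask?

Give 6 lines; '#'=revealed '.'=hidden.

Click 1 (5,4) count=1: revealed 1 new [(5,4)] -> total=1
Click 2 (0,0) count=0: revealed 8 new [(0,0) (0,1) (0,2) (0,3) (1,0) (1,1) (1,2) (1,3)] -> total=9
Click 3 (3,3) count=3: revealed 1 new [(3,3)] -> total=10
Click 4 (4,0) count=1: revealed 1 new [(4,0)] -> total=11

Answer: ####..
####..
......
...#..
#.....
....#.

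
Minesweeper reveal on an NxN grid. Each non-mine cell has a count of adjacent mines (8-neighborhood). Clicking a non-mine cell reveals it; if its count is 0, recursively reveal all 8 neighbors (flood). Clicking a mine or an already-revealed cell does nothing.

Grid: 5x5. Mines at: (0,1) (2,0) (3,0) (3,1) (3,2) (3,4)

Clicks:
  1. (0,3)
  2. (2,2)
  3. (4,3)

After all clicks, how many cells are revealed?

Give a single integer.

Answer: 10

Derivation:
Click 1 (0,3) count=0: revealed 9 new [(0,2) (0,3) (0,4) (1,2) (1,3) (1,4) (2,2) (2,3) (2,4)] -> total=9
Click 2 (2,2) count=2: revealed 0 new [(none)] -> total=9
Click 3 (4,3) count=2: revealed 1 new [(4,3)] -> total=10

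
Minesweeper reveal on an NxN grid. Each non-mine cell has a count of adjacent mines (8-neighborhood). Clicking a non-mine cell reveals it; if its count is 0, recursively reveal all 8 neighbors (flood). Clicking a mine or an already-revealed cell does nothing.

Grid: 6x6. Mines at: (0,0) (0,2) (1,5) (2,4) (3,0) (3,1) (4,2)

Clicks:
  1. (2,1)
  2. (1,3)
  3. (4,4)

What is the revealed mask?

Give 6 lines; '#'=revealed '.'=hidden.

Click 1 (2,1) count=2: revealed 1 new [(2,1)] -> total=1
Click 2 (1,3) count=2: revealed 1 new [(1,3)] -> total=2
Click 3 (4,4) count=0: revealed 9 new [(3,3) (3,4) (3,5) (4,3) (4,4) (4,5) (5,3) (5,4) (5,5)] -> total=11

Answer: ......
...#..
.#....
...###
...###
...###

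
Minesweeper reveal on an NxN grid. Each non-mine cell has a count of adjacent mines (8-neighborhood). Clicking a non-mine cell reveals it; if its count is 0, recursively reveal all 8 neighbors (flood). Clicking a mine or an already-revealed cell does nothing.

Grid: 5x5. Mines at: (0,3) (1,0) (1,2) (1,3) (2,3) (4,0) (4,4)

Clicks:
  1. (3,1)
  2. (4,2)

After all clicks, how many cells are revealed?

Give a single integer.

Click 1 (3,1) count=1: revealed 1 new [(3,1)] -> total=1
Click 2 (4,2) count=0: revealed 5 new [(3,2) (3,3) (4,1) (4,2) (4,3)] -> total=6

Answer: 6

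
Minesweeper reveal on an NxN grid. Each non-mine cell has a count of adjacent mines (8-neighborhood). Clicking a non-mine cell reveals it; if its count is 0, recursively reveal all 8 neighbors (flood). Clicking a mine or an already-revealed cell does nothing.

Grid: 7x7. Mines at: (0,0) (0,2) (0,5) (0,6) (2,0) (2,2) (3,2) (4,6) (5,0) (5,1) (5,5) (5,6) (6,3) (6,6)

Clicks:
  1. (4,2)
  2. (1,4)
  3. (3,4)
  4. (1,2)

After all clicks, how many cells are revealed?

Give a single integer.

Click 1 (4,2) count=2: revealed 1 new [(4,2)] -> total=1
Click 2 (1,4) count=1: revealed 1 new [(1,4)] -> total=2
Click 3 (3,4) count=0: revealed 14 new [(1,3) (1,5) (1,6) (2,3) (2,4) (2,5) (2,6) (3,3) (3,4) (3,5) (3,6) (4,3) (4,4) (4,5)] -> total=16
Click 4 (1,2) count=2: revealed 1 new [(1,2)] -> total=17

Answer: 17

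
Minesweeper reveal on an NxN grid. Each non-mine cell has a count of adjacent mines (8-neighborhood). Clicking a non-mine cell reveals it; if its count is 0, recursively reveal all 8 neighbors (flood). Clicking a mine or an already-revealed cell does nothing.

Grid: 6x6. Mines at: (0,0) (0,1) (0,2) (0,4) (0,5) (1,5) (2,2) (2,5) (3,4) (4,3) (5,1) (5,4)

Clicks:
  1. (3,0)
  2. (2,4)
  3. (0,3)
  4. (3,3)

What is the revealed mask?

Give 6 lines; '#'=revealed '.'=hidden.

Answer: ...#..
##....
##..#.
##.#..
##....
......

Derivation:
Click 1 (3,0) count=0: revealed 8 new [(1,0) (1,1) (2,0) (2,1) (3,0) (3,1) (4,0) (4,1)] -> total=8
Click 2 (2,4) count=3: revealed 1 new [(2,4)] -> total=9
Click 3 (0,3) count=2: revealed 1 new [(0,3)] -> total=10
Click 4 (3,3) count=3: revealed 1 new [(3,3)] -> total=11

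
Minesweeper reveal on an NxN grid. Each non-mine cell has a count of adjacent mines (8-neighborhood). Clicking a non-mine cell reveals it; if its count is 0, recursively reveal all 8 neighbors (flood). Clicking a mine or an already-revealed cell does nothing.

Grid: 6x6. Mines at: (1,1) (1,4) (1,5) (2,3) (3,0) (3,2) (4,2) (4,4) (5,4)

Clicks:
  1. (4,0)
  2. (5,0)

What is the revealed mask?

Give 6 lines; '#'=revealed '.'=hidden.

Click 1 (4,0) count=1: revealed 1 new [(4,0)] -> total=1
Click 2 (5,0) count=0: revealed 3 new [(4,1) (5,0) (5,1)] -> total=4

Answer: ......
......
......
......
##....
##....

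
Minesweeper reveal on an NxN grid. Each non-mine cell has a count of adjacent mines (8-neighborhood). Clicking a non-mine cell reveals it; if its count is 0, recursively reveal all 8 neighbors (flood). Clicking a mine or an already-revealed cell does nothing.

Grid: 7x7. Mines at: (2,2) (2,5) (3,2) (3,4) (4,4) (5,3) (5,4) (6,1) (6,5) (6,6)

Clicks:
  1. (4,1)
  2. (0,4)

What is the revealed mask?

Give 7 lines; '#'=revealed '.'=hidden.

Answer: #######
#######
##.....
##.....
##.....
##.....
.......

Derivation:
Click 1 (4,1) count=1: revealed 1 new [(4,1)] -> total=1
Click 2 (0,4) count=0: revealed 21 new [(0,0) (0,1) (0,2) (0,3) (0,4) (0,5) (0,6) (1,0) (1,1) (1,2) (1,3) (1,4) (1,5) (1,6) (2,0) (2,1) (3,0) (3,1) (4,0) (5,0) (5,1)] -> total=22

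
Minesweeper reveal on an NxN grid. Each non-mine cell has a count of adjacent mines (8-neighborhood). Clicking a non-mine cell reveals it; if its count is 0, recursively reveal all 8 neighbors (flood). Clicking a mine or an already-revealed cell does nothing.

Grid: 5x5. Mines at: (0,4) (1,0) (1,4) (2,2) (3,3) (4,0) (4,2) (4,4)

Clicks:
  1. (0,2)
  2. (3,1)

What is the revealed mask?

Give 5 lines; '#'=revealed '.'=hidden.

Answer: .###.
.###.
.....
.#...
.....

Derivation:
Click 1 (0,2) count=0: revealed 6 new [(0,1) (0,2) (0,3) (1,1) (1,2) (1,3)] -> total=6
Click 2 (3,1) count=3: revealed 1 new [(3,1)] -> total=7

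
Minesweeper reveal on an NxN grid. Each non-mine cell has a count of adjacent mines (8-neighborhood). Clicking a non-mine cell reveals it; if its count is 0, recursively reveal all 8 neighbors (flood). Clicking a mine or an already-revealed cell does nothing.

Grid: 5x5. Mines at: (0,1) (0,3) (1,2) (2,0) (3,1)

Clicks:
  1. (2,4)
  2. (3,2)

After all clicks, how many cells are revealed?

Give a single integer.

Click 1 (2,4) count=0: revealed 11 new [(1,3) (1,4) (2,2) (2,3) (2,4) (3,2) (3,3) (3,4) (4,2) (4,3) (4,4)] -> total=11
Click 2 (3,2) count=1: revealed 0 new [(none)] -> total=11

Answer: 11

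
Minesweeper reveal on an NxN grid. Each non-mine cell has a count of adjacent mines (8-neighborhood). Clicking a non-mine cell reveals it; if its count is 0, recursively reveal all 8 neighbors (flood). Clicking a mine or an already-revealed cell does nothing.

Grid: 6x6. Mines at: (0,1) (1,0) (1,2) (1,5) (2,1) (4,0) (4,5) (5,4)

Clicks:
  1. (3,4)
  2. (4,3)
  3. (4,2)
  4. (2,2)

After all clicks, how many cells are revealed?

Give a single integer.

Answer: 14

Derivation:
Click 1 (3,4) count=1: revealed 1 new [(3,4)] -> total=1
Click 2 (4,3) count=1: revealed 1 new [(4,3)] -> total=2
Click 3 (4,2) count=0: revealed 12 new [(2,2) (2,3) (2,4) (3,1) (3,2) (3,3) (4,1) (4,2) (4,4) (5,1) (5,2) (5,3)] -> total=14
Click 4 (2,2) count=2: revealed 0 new [(none)] -> total=14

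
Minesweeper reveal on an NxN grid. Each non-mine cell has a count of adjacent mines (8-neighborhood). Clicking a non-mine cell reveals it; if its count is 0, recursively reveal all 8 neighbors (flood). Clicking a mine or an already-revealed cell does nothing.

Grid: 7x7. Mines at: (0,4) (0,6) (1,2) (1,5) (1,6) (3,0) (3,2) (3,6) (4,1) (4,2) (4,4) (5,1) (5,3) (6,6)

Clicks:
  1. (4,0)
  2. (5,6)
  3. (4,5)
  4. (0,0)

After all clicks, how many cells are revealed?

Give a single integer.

Click 1 (4,0) count=3: revealed 1 new [(4,0)] -> total=1
Click 2 (5,6) count=1: revealed 1 new [(5,6)] -> total=2
Click 3 (4,5) count=2: revealed 1 new [(4,5)] -> total=3
Click 4 (0,0) count=0: revealed 6 new [(0,0) (0,1) (1,0) (1,1) (2,0) (2,1)] -> total=9

Answer: 9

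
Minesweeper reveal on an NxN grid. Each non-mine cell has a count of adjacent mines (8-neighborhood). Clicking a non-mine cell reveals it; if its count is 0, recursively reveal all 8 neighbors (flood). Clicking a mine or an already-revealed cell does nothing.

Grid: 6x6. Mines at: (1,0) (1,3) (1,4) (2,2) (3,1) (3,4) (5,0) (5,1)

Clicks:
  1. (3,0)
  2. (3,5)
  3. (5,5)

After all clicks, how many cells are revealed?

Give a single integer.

Click 1 (3,0) count=1: revealed 1 new [(3,0)] -> total=1
Click 2 (3,5) count=1: revealed 1 new [(3,5)] -> total=2
Click 3 (5,5) count=0: revealed 8 new [(4,2) (4,3) (4,4) (4,5) (5,2) (5,3) (5,4) (5,5)] -> total=10

Answer: 10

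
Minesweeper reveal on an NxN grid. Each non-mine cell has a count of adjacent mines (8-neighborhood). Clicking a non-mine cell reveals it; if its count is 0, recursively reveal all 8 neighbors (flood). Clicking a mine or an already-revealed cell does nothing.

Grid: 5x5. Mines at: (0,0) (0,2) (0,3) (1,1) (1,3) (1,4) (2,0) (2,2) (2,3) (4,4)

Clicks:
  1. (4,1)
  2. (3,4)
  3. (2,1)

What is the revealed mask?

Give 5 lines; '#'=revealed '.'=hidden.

Answer: .....
.....
.#...
#####
####.

Derivation:
Click 1 (4,1) count=0: revealed 8 new [(3,0) (3,1) (3,2) (3,3) (4,0) (4,1) (4,2) (4,3)] -> total=8
Click 2 (3,4) count=2: revealed 1 new [(3,4)] -> total=9
Click 3 (2,1) count=3: revealed 1 new [(2,1)] -> total=10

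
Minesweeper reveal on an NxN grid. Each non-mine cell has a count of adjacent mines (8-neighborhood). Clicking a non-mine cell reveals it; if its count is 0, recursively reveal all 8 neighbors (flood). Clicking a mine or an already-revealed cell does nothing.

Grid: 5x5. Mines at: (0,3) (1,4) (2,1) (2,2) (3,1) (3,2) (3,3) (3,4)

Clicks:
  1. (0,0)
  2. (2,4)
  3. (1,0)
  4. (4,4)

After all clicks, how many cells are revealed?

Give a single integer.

Answer: 8

Derivation:
Click 1 (0,0) count=0: revealed 6 new [(0,0) (0,1) (0,2) (1,0) (1,1) (1,2)] -> total=6
Click 2 (2,4) count=3: revealed 1 new [(2,4)] -> total=7
Click 3 (1,0) count=1: revealed 0 new [(none)] -> total=7
Click 4 (4,4) count=2: revealed 1 new [(4,4)] -> total=8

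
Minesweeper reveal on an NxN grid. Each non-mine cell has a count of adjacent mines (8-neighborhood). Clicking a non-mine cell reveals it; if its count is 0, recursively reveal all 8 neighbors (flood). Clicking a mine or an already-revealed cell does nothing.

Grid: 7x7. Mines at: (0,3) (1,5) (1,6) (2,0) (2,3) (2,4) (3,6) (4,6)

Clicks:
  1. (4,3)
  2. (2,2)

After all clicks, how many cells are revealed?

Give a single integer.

Answer: 27

Derivation:
Click 1 (4,3) count=0: revealed 26 new [(3,0) (3,1) (3,2) (3,3) (3,4) (3,5) (4,0) (4,1) (4,2) (4,3) (4,4) (4,5) (5,0) (5,1) (5,2) (5,3) (5,4) (5,5) (5,6) (6,0) (6,1) (6,2) (6,3) (6,4) (6,5) (6,6)] -> total=26
Click 2 (2,2) count=1: revealed 1 new [(2,2)] -> total=27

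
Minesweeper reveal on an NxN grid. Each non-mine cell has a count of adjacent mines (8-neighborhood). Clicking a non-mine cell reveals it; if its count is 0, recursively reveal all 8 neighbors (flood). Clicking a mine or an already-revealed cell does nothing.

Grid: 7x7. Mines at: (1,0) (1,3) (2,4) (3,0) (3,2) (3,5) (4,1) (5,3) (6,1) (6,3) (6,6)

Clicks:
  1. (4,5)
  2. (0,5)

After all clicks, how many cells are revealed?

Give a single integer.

Answer: 9

Derivation:
Click 1 (4,5) count=1: revealed 1 new [(4,5)] -> total=1
Click 2 (0,5) count=0: revealed 8 new [(0,4) (0,5) (0,6) (1,4) (1,5) (1,6) (2,5) (2,6)] -> total=9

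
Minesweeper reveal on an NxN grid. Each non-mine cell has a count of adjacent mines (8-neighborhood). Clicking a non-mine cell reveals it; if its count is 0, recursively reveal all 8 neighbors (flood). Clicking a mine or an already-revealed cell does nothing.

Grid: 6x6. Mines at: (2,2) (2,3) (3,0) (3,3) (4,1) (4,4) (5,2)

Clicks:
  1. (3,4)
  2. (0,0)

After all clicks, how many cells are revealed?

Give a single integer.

Click 1 (3,4) count=3: revealed 1 new [(3,4)] -> total=1
Click 2 (0,0) count=0: revealed 17 new [(0,0) (0,1) (0,2) (0,3) (0,4) (0,5) (1,0) (1,1) (1,2) (1,3) (1,4) (1,5) (2,0) (2,1) (2,4) (2,5) (3,5)] -> total=18

Answer: 18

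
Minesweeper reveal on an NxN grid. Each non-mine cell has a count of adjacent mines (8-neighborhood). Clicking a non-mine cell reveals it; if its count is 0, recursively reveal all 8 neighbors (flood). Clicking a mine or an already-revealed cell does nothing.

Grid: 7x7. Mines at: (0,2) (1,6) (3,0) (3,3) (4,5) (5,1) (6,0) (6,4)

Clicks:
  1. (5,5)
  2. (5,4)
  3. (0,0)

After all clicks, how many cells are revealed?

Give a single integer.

Click 1 (5,5) count=2: revealed 1 new [(5,5)] -> total=1
Click 2 (5,4) count=2: revealed 1 new [(5,4)] -> total=2
Click 3 (0,0) count=0: revealed 6 new [(0,0) (0,1) (1,0) (1,1) (2,0) (2,1)] -> total=8

Answer: 8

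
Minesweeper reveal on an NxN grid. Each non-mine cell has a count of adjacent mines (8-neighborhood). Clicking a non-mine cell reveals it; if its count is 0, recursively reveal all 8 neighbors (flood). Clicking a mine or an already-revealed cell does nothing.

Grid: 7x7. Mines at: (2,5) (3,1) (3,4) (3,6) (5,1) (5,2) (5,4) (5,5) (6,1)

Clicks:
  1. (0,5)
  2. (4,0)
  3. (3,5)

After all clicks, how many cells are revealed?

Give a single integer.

Click 1 (0,5) count=0: revealed 19 new [(0,0) (0,1) (0,2) (0,3) (0,4) (0,5) (0,6) (1,0) (1,1) (1,2) (1,3) (1,4) (1,5) (1,6) (2,0) (2,1) (2,2) (2,3) (2,4)] -> total=19
Click 2 (4,0) count=2: revealed 1 new [(4,0)] -> total=20
Click 3 (3,5) count=3: revealed 1 new [(3,5)] -> total=21

Answer: 21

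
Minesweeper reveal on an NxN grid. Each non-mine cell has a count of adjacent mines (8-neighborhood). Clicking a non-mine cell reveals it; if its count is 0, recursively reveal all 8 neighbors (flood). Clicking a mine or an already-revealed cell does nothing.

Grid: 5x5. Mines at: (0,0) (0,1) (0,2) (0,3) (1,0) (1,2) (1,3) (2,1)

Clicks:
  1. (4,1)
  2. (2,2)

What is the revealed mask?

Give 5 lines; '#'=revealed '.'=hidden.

Click 1 (4,1) count=0: revealed 13 new [(2,2) (2,3) (2,4) (3,0) (3,1) (3,2) (3,3) (3,4) (4,0) (4,1) (4,2) (4,3) (4,4)] -> total=13
Click 2 (2,2) count=3: revealed 0 new [(none)] -> total=13

Answer: .....
.....
..###
#####
#####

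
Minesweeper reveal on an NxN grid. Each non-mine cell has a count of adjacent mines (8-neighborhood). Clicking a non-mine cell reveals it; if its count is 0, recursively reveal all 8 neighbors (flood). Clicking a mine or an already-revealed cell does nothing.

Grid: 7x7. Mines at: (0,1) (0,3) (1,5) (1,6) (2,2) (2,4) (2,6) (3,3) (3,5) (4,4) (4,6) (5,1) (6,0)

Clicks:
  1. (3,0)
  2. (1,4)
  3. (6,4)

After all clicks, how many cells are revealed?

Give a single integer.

Answer: 19

Derivation:
Click 1 (3,0) count=0: revealed 8 new [(1,0) (1,1) (2,0) (2,1) (3,0) (3,1) (4,0) (4,1)] -> total=8
Click 2 (1,4) count=3: revealed 1 new [(1,4)] -> total=9
Click 3 (6,4) count=0: revealed 10 new [(5,2) (5,3) (5,4) (5,5) (5,6) (6,2) (6,3) (6,4) (6,5) (6,6)] -> total=19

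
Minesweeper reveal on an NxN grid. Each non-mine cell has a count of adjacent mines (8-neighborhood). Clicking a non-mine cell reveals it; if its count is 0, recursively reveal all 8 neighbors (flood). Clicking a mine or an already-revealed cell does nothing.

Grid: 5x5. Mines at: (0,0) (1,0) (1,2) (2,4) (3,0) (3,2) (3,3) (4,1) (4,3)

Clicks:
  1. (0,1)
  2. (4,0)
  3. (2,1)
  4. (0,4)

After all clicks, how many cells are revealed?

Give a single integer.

Click 1 (0,1) count=3: revealed 1 new [(0,1)] -> total=1
Click 2 (4,0) count=2: revealed 1 new [(4,0)] -> total=2
Click 3 (2,1) count=4: revealed 1 new [(2,1)] -> total=3
Click 4 (0,4) count=0: revealed 4 new [(0,3) (0,4) (1,3) (1,4)] -> total=7

Answer: 7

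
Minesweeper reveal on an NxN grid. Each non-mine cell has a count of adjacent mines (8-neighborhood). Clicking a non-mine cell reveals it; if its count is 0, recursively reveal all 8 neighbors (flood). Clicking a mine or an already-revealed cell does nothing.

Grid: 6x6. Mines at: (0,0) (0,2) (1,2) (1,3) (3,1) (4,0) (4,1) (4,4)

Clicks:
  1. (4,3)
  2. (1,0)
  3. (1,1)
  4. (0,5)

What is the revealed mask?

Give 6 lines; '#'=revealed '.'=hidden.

Answer: ....##
##..##
....##
....##
...#..
......

Derivation:
Click 1 (4,3) count=1: revealed 1 new [(4,3)] -> total=1
Click 2 (1,0) count=1: revealed 1 new [(1,0)] -> total=2
Click 3 (1,1) count=3: revealed 1 new [(1,1)] -> total=3
Click 4 (0,5) count=0: revealed 8 new [(0,4) (0,5) (1,4) (1,5) (2,4) (2,5) (3,4) (3,5)] -> total=11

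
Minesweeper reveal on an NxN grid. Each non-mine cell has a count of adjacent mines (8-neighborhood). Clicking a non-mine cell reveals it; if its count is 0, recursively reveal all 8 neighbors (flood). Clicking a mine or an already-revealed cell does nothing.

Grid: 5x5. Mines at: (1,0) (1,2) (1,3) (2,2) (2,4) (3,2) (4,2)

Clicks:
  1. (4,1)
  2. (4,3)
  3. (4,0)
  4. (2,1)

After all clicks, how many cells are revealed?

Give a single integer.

Click 1 (4,1) count=2: revealed 1 new [(4,1)] -> total=1
Click 2 (4,3) count=2: revealed 1 new [(4,3)] -> total=2
Click 3 (4,0) count=0: revealed 5 new [(2,0) (2,1) (3,0) (3,1) (4,0)] -> total=7
Click 4 (2,1) count=4: revealed 0 new [(none)] -> total=7

Answer: 7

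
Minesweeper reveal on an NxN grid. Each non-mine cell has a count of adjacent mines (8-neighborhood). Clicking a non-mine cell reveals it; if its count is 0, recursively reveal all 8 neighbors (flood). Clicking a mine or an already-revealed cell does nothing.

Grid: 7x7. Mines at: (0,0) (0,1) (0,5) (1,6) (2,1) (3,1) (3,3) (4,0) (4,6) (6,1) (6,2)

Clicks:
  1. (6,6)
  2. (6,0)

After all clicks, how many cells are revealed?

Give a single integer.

Click 1 (6,6) count=0: revealed 11 new [(4,3) (4,4) (4,5) (5,3) (5,4) (5,5) (5,6) (6,3) (6,4) (6,5) (6,6)] -> total=11
Click 2 (6,0) count=1: revealed 1 new [(6,0)] -> total=12

Answer: 12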